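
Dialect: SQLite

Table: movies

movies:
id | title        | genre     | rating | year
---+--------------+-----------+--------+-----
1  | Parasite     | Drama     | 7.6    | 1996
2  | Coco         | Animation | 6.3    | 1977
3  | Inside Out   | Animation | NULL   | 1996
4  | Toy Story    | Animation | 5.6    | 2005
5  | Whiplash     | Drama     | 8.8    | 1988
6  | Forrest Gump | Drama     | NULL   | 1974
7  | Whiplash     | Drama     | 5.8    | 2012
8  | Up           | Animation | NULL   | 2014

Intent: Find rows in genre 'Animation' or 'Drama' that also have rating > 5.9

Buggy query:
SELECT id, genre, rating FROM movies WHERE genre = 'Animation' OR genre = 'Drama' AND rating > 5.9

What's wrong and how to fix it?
Bug: Without parentheses, AND is evaluated before OR, so the rating filter only applies to the 'Drama' branch

Fix: Group the OR with parentheses (or use IN), then AND the threshold

Corrected query:
SELECT id, genre, rating FROM movies WHERE (genre = 'Animation' OR genre = 'Drama') AND rating > 5.9

Result:
id | genre     | rating
---+-----------+-------
1  | Drama     | 7.6   
2  | Animation | 6.3   
5  | Drama     | 8.8   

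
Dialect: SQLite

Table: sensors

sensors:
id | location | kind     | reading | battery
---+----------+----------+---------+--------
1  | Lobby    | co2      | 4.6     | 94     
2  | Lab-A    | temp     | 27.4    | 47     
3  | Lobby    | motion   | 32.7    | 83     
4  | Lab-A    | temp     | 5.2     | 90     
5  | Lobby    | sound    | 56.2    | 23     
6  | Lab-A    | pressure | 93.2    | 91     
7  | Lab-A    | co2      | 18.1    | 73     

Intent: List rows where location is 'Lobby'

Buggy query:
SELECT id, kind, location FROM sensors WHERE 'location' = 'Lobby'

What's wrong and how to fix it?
Bug: 'location' in single quotes is a string literal, not the column; the comparison is literal-vs-literal and never true

Fix: Reference the column as location without single quotes

Corrected query:
SELECT id, kind, location FROM sensors WHERE location = 'Lobby'

Result:
id | kind   | location
---+--------+---------
1  | co2    | Lobby   
3  | motion | Lobby   
5  | sound  | Lobby   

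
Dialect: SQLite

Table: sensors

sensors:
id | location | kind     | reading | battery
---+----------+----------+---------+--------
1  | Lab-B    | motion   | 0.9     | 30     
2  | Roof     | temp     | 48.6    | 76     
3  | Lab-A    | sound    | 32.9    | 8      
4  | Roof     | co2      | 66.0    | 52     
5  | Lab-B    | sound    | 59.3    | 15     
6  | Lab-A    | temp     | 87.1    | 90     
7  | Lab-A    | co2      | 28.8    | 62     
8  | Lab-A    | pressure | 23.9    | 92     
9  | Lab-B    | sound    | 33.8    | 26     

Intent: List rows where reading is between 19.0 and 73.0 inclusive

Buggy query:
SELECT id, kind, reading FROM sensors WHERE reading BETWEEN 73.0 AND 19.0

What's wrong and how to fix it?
Bug: BETWEEN expects the lower bound first; with 73.0 AND 19.0 the range is empty

Fix: Swap the bounds so the smaller value comes first

Corrected query:
SELECT id, kind, reading FROM sensors WHERE reading BETWEEN 19.0 AND 73.0

Result:
id | kind     | reading
---+----------+--------
2  | temp     | 48.6   
3  | sound    | 32.9   
4  | co2      | 66     
5  | sound    | 59.3   
7  | co2      | 28.8   
8  | pressure | 23.9   
9  | sound    | 33.8   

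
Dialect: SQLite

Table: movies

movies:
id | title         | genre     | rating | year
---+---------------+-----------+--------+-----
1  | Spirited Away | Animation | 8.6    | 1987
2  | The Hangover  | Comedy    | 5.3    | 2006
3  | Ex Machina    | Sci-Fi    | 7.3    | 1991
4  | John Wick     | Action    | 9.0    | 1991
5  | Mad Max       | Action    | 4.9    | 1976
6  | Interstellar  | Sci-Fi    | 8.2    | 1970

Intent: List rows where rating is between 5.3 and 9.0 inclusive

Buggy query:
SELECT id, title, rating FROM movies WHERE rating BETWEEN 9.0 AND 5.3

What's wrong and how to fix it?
Bug: The bounds are reversed; BETWEEN a AND b requires a <= b to match anything

Fix: Write BETWEEN 5.3 AND 9.0

Corrected query:
SELECT id, title, rating FROM movies WHERE rating BETWEEN 5.3 AND 9.0

Result:
id | title         | rating
---+---------------+-------
1  | Spirited Away | 8.6   
2  | The Hangover  | 5.3   
3  | Ex Machina    | 7.3   
4  | John Wick     | 9     
6  | Interstellar  | 8.2   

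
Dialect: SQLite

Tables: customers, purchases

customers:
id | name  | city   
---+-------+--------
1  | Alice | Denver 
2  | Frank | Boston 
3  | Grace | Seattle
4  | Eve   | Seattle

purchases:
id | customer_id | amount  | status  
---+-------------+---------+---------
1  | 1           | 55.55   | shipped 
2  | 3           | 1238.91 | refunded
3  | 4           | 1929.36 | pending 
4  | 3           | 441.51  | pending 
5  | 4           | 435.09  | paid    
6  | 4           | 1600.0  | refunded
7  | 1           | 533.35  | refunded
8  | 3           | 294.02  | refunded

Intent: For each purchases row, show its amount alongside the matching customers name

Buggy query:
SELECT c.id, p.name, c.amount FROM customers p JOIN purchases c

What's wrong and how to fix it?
Bug: JOIN with no ON clause produces a cartesian product; every purchases row pairs with every customers row

Fix: Add ON c.customer_id = p.id to the JOIN

Corrected query:
SELECT c.id, p.name, c.amount FROM customers p JOIN purchases c ON c.customer_id = p.id

Result:
id | name  | amount 
---+-------+--------
1  | Alice | 55.55  
2  | Grace | 1238.91
3  | Eve   | 1929.36
4  | Grace | 441.51 
5  | Eve   | 435.09 
6  | Eve   | 1600   
7  | Alice | 533.35 
8  | Grace | 294.02 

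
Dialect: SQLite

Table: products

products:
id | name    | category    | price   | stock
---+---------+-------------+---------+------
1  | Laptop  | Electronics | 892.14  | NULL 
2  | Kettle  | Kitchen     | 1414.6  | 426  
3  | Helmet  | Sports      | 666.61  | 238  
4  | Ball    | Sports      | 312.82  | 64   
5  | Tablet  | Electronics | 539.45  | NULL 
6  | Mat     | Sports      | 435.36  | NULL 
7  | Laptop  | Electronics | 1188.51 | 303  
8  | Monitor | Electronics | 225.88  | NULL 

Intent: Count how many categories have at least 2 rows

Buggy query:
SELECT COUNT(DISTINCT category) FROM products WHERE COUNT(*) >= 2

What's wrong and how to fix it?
Bug: COUNT(*) cannot appear in WHERE; the per-group count doesn't exist yet

Fix: Group first with HAVING COUNT(*) >= 2, then COUNT the resulting groups

Corrected query:
SELECT COUNT(*) FROM (SELECT category FROM products GROUP BY category HAVING COUNT(*) >= 2)

Result:
COUNT(*)
--------
2       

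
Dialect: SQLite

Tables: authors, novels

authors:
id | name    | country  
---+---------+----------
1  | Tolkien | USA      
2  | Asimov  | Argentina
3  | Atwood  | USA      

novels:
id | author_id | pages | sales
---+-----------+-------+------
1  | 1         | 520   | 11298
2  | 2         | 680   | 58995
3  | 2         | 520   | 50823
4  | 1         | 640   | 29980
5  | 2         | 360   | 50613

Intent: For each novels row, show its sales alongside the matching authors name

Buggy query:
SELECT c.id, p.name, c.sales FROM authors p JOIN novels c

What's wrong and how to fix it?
Bug: JOIN with no ON clause produces a cartesian product; every novels row pairs with every authors row

Fix: Specify the join condition linking the foreign key to the parent id

Corrected query:
SELECT c.id, p.name, c.sales FROM authors p JOIN novels c ON c.author_id = p.id

Result:
id | name    | sales
---+---------+------
1  | Tolkien | 11298
2  | Asimov  | 58995
3  | Asimov  | 50823
4  | Tolkien | 29980
5  | Asimov  | 50613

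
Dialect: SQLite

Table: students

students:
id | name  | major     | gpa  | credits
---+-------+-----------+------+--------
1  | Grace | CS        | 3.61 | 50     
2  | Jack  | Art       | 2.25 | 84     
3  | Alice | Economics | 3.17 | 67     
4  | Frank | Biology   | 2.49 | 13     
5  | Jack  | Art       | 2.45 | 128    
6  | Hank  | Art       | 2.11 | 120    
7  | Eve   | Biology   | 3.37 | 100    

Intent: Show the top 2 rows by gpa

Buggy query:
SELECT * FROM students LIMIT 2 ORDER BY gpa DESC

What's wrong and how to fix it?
Bug: LIMIT must come after ORDER BY

Fix: Sort with ORDER BY, then apply LIMIT

Corrected query:
SELECT * FROM students ORDER BY gpa DESC LIMIT 2

Result:
id | name  | major   | gpa  | credits
---+-------+---------+------+--------
1  | Grace | CS      | 3.61 | 50     
7  | Eve   | Biology | 3.37 | 100    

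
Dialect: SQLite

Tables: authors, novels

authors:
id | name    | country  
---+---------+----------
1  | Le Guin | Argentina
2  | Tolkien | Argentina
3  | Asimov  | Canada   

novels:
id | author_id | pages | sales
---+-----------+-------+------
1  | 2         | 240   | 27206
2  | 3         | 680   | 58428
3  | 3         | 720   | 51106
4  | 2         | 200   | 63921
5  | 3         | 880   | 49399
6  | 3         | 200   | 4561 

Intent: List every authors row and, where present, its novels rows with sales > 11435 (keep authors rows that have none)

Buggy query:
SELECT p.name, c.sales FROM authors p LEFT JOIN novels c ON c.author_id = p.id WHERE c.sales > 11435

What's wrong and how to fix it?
Bug: Filtering c.sales in WHERE discards the NULL rows produced by LEFT JOIN, turning it into an inner join

Fix: Move the right-table condition into the ON clause so unmatched parents are kept

Corrected query:
SELECT p.name, c.sales FROM authors p LEFT JOIN novels c ON c.author_id = p.id AND c.sales > 11435

Result:
name    | sales
--------+------
Le Guin | NULL 
Tolkien | 27206
Tolkien | 63921
Asimov  | 49399
Asimov  | 51106
Asimov  | 58428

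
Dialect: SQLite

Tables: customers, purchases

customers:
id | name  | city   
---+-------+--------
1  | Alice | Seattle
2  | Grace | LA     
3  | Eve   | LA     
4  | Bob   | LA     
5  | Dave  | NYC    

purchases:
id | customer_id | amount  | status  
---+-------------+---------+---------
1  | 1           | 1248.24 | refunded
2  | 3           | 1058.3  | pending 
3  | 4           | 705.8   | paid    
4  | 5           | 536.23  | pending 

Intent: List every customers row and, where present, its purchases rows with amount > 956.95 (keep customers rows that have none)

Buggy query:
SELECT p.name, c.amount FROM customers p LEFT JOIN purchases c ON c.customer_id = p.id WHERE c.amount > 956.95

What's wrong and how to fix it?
Bug: A WHERE condition on the right-hand table after LEFT JOIN drops unmatched parents

Fix: Put 'c.amount > 956.95' in the JOIN's ON clause instead of WHERE

Corrected query:
SELECT p.name, c.amount FROM customers p LEFT JOIN purchases c ON c.customer_id = p.id AND c.amount > 956.95

Result:
name  | amount 
------+--------
Alice | 1248.24
Grace | NULL   
Eve   | 1058.3 
Bob   | NULL   
Dave  | NULL   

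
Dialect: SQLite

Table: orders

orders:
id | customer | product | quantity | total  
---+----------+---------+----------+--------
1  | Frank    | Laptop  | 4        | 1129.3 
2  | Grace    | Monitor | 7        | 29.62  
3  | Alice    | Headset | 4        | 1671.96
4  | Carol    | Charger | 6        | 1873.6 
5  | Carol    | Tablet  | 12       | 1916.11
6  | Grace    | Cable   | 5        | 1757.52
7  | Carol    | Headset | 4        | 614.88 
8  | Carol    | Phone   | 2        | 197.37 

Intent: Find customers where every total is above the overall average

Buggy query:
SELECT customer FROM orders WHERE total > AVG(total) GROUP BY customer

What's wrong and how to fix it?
Bug: AVG() is an aggregate; it can't sit directly in WHERE

Fix: Use a subquery for AVG and a HAVING MIN(...) filter so the condition holds for every row in the group

Corrected query:
SELECT customer FROM orders GROUP BY customer HAVING MIN(total) > (SELECT AVG(total) FROM orders)

Result:
customer
--------
Alice   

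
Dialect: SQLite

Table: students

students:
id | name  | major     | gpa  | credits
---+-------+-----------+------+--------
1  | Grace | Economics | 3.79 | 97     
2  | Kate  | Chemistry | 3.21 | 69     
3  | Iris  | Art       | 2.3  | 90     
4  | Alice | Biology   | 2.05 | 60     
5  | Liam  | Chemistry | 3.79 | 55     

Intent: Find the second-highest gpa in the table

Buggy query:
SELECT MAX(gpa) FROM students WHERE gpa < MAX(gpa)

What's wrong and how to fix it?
Bug: MAX(gpa) on the right of the comparison is an aggregate-in-WHERE error

Fix: Put the inner MAX in a scalar subquery

Corrected query:
SELECT MAX(gpa) FROM students WHERE gpa < (SELECT MAX(gpa) FROM students)

Result:
MAX(gpa)
--------
3.21    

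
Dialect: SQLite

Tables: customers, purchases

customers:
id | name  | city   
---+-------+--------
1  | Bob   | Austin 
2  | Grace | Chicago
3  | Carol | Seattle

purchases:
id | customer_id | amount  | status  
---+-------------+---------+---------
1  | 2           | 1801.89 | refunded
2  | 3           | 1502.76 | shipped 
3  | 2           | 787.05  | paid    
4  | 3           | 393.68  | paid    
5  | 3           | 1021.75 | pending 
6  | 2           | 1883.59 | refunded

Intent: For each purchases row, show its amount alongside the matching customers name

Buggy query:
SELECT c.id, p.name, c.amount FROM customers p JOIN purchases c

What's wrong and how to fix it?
Bug: Missing join condition: each purchases row is matched to all customers rows instead of just its own

Fix: Add ON c.customer_id = p.id to the JOIN

Corrected query:
SELECT c.id, p.name, c.amount FROM customers p JOIN purchases c ON c.customer_id = p.id

Result:
id | name  | amount 
---+-------+--------
1  | Grace | 1801.89
2  | Carol | 1502.76
3  | Grace | 787.05 
4  | Carol | 393.68 
5  | Carol | 1021.75
6  | Grace | 1883.59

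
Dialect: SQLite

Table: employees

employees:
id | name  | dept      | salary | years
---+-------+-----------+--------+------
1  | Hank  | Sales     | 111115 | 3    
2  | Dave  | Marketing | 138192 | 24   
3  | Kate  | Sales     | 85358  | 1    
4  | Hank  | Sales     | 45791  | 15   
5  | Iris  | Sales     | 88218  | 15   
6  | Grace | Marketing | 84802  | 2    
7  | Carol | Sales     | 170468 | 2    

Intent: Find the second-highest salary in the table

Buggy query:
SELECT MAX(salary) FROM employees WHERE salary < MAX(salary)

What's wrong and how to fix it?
Bug: MAX(salary) on the right of the comparison is an aggregate-in-WHERE error

Fix: Compute the overall MAX in a subquery, then take MAX of rows below it

Corrected query:
SELECT MAX(salary) FROM employees WHERE salary < (SELECT MAX(salary) FROM employees)

Result:
MAX(salary)
-----------
138192     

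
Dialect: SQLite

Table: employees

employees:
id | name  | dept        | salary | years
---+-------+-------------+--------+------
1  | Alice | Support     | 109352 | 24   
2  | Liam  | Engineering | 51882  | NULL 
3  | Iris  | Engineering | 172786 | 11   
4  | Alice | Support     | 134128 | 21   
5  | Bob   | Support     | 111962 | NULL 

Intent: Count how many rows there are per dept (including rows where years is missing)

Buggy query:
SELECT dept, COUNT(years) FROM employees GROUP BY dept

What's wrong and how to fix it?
Bug: COUNT(years) skips NULLs, so groups with missing years are undercounted

Fix: Use COUNT(*) to count all rows regardless of NULL

Corrected query:
SELECT dept, COUNT(*) FROM employees GROUP BY dept

Result:
dept        | COUNT(*)
------------+---------
Engineering | 2       
Support     | 3       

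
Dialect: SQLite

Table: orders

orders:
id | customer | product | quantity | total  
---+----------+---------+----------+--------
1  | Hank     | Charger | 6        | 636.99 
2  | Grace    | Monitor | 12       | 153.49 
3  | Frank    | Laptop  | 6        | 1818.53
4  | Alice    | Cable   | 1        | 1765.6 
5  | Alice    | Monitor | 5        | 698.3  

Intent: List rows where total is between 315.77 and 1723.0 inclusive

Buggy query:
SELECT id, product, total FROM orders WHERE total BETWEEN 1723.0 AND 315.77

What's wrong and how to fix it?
Bug: The bounds are reversed; BETWEEN a AND b requires a <= b to match anything

Fix: Write BETWEEN 315.77 AND 1723.0

Corrected query:
SELECT id, product, total FROM orders WHERE total BETWEEN 315.77 AND 1723.0

Result:
id | product | total 
---+---------+-------
1  | Charger | 636.99
5  | Monitor | 698.3 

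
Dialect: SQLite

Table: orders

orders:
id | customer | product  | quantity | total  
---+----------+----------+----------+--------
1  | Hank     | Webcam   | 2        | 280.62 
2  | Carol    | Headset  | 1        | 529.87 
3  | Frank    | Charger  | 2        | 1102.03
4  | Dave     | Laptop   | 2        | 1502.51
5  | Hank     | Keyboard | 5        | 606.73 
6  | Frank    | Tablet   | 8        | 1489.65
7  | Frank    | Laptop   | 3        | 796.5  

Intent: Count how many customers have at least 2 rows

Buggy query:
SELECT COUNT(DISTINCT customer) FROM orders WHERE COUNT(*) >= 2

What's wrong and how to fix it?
Bug: WHERE filters individual rows, not groups, so a group-level COUNT is invalid there

Fix: Group first with HAVING COUNT(*) >= 2, then COUNT the resulting groups

Corrected query:
SELECT COUNT(*) FROM (SELECT customer FROM orders GROUP BY customer HAVING COUNT(*) >= 2)

Result:
COUNT(*)
--------
2       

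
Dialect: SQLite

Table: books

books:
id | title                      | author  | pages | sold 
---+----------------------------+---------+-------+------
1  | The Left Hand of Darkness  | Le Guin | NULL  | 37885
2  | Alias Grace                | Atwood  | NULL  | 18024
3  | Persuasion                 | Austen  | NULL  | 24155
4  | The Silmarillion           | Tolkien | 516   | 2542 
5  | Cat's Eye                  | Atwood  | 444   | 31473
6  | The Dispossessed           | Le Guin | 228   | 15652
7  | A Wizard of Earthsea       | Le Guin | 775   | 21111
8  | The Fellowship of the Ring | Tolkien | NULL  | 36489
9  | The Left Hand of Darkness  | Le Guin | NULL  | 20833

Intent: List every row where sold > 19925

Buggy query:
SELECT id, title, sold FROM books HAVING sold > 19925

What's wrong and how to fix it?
Bug: HAVING filters the output of aggregation, but this query has no GROUP BY and no aggregate functions, so SQLite rejects it (HAVING clause on a non-aggregate query); the condition here is per row

Fix: Replace HAVING with WHERE since the condition applies to individual rows

Corrected query:
SELECT id, title, sold FROM books WHERE sold > 19925

Result:
id | title                      | sold 
---+----------------------------+------
1  | The Left Hand of Darkness  | 37885
3  | Persuasion                 | 24155
5  | Cat's Eye                  | 31473
7  | A Wizard of Earthsea       | 21111
8  | The Fellowship of the Ring | 36489
9  | The Left Hand of Darkness  | 20833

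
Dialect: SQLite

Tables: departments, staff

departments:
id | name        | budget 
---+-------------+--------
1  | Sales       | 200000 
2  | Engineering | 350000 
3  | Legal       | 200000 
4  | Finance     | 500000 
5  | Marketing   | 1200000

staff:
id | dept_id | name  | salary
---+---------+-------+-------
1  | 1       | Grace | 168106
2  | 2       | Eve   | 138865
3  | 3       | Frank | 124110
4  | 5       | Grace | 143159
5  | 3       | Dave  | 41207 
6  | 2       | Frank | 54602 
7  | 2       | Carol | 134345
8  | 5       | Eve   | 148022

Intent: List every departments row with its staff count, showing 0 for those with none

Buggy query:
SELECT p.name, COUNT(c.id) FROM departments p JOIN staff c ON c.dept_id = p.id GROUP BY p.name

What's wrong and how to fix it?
Bug: INNER JOIN drops departments rows that have no matching staff rows

Fix: Switch to LEFT JOIN to retain unmatched parent rows

Corrected query:
SELECT p.name, COUNT(c.id) FROM departments p LEFT JOIN staff c ON c.dept_id = p.id GROUP BY p.name

Result:
name        | COUNT(c.id)
------------+------------
Engineering | 3          
Finance     | 0          
Legal       | 2          
Marketing   | 2          
Sales       | 1          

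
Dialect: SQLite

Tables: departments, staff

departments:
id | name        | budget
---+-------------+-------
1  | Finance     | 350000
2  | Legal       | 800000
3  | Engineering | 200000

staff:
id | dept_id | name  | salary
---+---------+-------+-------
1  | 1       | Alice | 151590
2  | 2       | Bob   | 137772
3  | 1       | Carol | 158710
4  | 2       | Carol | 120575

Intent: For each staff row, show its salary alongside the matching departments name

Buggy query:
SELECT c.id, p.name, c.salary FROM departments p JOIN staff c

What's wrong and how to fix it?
Bug: JOIN with no ON clause produces a cartesian product; every staff row pairs with every departments row

Fix: Specify the join condition linking the foreign key to the parent id

Corrected query:
SELECT c.id, p.name, c.salary FROM departments p JOIN staff c ON c.dept_id = p.id

Result:
id | name    | salary
---+---------+-------
1  | Finance | 151590
2  | Legal   | 137772
3  | Finance | 158710
4  | Legal   | 120575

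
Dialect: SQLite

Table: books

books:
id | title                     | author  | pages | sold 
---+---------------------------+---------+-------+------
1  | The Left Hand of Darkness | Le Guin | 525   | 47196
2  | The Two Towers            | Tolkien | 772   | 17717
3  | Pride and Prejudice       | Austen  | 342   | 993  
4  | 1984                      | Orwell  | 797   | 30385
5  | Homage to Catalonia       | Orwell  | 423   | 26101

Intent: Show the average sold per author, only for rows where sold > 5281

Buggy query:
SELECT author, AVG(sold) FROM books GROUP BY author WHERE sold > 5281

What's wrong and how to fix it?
Bug: WHERE cannot follow GROUP BY

Fix: Move the WHERE clause before GROUP BY

Corrected query:
SELECT author, AVG(sold) FROM books WHERE sold > 5281 GROUP BY author

Result:
author  | AVG(sold)
--------+----------
Le Guin | 47196    
Orwell  | 28243    
Tolkien | 17717    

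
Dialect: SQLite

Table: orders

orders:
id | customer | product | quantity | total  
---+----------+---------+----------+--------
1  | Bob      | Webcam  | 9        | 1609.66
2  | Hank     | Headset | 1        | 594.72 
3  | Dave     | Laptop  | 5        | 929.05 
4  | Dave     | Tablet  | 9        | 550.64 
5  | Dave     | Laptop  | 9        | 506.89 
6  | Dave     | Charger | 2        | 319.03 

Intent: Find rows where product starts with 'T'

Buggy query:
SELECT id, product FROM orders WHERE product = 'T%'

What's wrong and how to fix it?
Bug: '=' compares the literal string including the % character; pattern matching needs LIKE

Fix: Replace '=' with LIKE so 'T%' is treated as a pattern

Corrected query:
SELECT id, product FROM orders WHERE product LIKE 'T%'

Result:
id | product
---+--------
4  | Tablet 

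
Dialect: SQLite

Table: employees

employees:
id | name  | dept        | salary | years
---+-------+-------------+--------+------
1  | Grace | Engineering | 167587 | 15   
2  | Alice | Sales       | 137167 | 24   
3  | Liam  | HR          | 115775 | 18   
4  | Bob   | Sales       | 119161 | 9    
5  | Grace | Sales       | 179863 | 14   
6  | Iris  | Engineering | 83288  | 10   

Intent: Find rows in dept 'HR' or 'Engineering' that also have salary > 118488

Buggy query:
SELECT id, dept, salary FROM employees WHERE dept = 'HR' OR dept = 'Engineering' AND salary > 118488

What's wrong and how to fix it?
Bug: AND binds tighter than OR, so this parses as dept = 'HR' OR (dept = 'Engineering' AND salary > 118488)

Fix: Group the OR with parentheses (or use IN), then AND the threshold

Corrected query:
SELECT id, dept, salary FROM employees WHERE (dept = 'HR' OR dept = 'Engineering') AND salary > 118488

Result:
id | dept        | salary
---+-------------+-------
1  | Engineering | 167587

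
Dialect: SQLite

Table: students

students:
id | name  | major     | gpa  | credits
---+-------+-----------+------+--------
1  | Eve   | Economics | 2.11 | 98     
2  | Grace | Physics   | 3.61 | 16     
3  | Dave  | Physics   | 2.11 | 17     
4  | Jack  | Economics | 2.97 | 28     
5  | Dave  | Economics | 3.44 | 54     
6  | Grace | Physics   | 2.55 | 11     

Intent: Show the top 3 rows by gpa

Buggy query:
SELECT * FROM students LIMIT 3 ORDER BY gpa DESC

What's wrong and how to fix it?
Bug: LIMIT must come after ORDER BY

Fix: Swap the clauses: ORDER BY first, then LIMIT

Corrected query:
SELECT * FROM students ORDER BY gpa DESC LIMIT 3

Result:
id | name  | major     | gpa  | credits
---+-------+-----------+------+--------
2  | Grace | Physics   | 3.61 | 16     
5  | Dave  | Economics | 3.44 | 54     
4  | Jack  | Economics | 2.97 | 28     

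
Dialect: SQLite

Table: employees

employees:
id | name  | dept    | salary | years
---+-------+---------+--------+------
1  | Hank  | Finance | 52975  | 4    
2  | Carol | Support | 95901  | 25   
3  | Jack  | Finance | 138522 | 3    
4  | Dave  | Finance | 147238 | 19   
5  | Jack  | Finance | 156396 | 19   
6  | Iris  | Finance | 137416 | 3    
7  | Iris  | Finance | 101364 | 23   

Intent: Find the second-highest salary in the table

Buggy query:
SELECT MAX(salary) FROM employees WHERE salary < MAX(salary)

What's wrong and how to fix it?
Bug: The inner MAX is an aggregate inside WHERE, which is not allowed

Fix: Compute the overall MAX in a subquery, then take MAX of rows below it

Corrected query:
SELECT MAX(salary) FROM employees WHERE salary < (SELECT MAX(salary) FROM employees)

Result:
MAX(salary)
-----------
147238     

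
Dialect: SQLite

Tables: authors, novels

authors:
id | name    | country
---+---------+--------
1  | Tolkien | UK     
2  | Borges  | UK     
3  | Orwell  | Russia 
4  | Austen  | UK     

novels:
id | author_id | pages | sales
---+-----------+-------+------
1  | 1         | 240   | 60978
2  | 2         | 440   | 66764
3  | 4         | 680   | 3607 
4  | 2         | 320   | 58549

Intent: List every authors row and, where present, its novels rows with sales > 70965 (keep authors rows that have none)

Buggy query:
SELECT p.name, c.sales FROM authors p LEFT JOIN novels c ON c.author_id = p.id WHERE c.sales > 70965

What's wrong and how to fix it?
Bug: A WHERE condition on the right-hand table after LEFT JOIN drops unmatched parents

Fix: Move the right-table condition into the ON clause so unmatched parents are kept

Corrected query:
SELECT p.name, c.sales FROM authors p LEFT JOIN novels c ON c.author_id = p.id AND c.sales > 70965

Result:
name    | sales
--------+------
Tolkien | NULL 
Borges  | NULL 
Orwell  | NULL 
Austen  | NULL 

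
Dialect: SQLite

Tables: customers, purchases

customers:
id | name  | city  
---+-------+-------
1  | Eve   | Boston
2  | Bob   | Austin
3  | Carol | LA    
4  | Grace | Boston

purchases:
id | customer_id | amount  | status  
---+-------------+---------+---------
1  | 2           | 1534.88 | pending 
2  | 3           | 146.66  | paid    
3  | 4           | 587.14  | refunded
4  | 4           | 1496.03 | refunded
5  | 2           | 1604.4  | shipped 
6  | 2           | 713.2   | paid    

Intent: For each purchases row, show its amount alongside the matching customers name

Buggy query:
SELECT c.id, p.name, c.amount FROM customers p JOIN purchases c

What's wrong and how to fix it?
Bug: JOIN with no ON clause produces a cartesian product; every purchases row pairs with every customers row

Fix: Add ON c.customer_id = p.id to the JOIN

Corrected query:
SELECT c.id, p.name, c.amount FROM customers p JOIN purchases c ON c.customer_id = p.id

Result:
id | name  | amount 
---+-------+--------
1  | Bob   | 1534.88
2  | Carol | 146.66 
3  | Grace | 587.14 
4  | Grace | 1496.03
5  | Bob   | 1604.4 
6  | Bob   | 713.2  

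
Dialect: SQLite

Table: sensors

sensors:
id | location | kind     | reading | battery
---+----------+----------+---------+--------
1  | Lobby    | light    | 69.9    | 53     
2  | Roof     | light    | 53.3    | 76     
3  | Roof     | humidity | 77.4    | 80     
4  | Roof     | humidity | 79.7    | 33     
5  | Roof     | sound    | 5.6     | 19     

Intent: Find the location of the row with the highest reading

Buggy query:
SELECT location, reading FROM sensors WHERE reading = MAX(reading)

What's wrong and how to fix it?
Bug: WHERE is evaluated per row; an aggregate over the whole table isn't defined there

Fix: Use a subquery: WHERE reading = (SELECT MAX(reading) FROM sensors)

Corrected query:
SELECT location, reading FROM sensors WHERE reading = (SELECT MAX(reading) FROM sensors)

Result:
location | reading
---------+--------
Roof     | 79.7   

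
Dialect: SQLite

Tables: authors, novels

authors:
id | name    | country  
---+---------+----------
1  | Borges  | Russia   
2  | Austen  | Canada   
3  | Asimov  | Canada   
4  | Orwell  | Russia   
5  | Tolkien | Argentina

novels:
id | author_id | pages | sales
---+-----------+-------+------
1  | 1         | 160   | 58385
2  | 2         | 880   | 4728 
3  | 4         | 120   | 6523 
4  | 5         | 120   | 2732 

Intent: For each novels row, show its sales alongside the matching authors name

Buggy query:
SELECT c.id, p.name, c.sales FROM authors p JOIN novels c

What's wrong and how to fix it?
Bug: JOIN with no ON clause produces a cartesian product; every novels row pairs with every authors row

Fix: Add ON c.author_id = p.id to the JOIN

Corrected query:
SELECT c.id, p.name, c.sales FROM authors p JOIN novels c ON c.author_id = p.id

Result:
id | name    | sales
---+---------+------
1  | Borges  | 58385
2  | Austen  | 4728 
3  | Orwell  | 6523 
4  | Tolkien | 2732 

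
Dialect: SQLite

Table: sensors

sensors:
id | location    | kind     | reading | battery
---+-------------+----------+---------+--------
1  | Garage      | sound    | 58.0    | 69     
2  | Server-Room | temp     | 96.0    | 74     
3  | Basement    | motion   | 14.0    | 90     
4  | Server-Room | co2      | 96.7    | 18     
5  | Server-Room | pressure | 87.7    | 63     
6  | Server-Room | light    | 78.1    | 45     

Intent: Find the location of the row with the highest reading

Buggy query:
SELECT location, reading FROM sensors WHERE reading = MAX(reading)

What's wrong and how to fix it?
Bug: MAX(reading) is an aggregate and cannot be used directly in WHERE

Fix: Use a subquery: WHERE reading = (SELECT MAX(reading) FROM sensors)

Corrected query:
SELECT location, reading FROM sensors WHERE reading = (SELECT MAX(reading) FROM sensors)

Result:
location    | reading
------------+--------
Server-Room | 96.7   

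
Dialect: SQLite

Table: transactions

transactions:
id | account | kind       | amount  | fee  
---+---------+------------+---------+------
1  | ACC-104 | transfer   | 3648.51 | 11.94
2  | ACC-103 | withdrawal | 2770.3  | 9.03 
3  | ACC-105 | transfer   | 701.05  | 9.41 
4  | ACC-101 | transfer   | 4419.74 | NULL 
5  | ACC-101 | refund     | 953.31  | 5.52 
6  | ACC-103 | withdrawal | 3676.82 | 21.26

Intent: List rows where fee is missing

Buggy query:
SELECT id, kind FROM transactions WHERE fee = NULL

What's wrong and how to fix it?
Bug: '= NULL' is always unknown in SQL three-valued logic, so no rows match

Fix: Replace '= NULL' with 'IS NULL'

Corrected query:
SELECT id, kind FROM transactions WHERE fee IS NULL

Result:
id | kind    
---+---------
4  | transfer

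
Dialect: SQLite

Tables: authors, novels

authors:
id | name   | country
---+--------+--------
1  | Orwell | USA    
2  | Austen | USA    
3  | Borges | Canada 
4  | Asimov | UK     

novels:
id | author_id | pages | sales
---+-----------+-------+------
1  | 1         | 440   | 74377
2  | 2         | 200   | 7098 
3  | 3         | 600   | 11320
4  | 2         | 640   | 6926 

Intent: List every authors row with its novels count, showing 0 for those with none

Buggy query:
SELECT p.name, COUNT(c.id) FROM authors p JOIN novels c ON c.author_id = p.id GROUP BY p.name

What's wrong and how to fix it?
Bug: INNER JOIN drops authors rows that have no matching novels rows

Fix: Use LEFT JOIN so parents without children still appear (COUNT(c.id) gives 0)

Corrected query:
SELECT p.name, COUNT(c.id) FROM authors p LEFT JOIN novels c ON c.author_id = p.id GROUP BY p.name

Result:
name   | COUNT(c.id)
-------+------------
Asimov | 0          
Austen | 2          
Borges | 1          
Orwell | 1          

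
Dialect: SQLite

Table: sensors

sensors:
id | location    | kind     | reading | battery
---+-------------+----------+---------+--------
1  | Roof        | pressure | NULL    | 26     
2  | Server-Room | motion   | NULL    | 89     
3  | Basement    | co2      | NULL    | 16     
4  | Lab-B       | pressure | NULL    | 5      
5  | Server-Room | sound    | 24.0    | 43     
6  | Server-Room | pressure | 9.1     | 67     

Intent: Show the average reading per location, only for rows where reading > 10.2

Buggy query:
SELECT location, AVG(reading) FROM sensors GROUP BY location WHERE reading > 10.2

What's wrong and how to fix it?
Bug: WHERE cannot follow GROUP BY

Fix: Move the WHERE clause before GROUP BY

Corrected query:
SELECT location, AVG(reading) FROM sensors WHERE reading > 10.2 GROUP BY location

Result:
location    | AVG(reading)
------------+-------------
Server-Room | 24          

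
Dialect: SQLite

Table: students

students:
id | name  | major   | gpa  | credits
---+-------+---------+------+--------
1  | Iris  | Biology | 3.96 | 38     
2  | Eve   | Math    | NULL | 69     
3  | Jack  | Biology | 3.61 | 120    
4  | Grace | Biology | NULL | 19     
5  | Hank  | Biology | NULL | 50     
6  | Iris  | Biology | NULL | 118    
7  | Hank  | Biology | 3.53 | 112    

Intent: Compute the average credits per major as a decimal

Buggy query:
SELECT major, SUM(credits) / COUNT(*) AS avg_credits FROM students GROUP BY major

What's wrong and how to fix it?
Bug: Both operands are integers, so '/' performs integer division and truncates

Fix: Multiply by 1.0 (or CAST to REAL) to force floating-point division

Corrected query:
SELECT major, SUM(credits) * 1.0 / COUNT(*) AS avg_credits FROM students GROUP BY major

Result:
major   | avg_credits
--------+------------
Biology | 76.166667  
Math    | 69         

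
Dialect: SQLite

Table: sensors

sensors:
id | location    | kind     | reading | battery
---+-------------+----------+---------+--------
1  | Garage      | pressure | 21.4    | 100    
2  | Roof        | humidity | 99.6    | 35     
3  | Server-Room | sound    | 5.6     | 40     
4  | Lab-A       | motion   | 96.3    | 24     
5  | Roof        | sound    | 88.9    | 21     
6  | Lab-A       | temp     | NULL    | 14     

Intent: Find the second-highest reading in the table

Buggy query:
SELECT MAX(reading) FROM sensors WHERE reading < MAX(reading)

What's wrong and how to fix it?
Bug: MAX(reading) on the right of the comparison is an aggregate-in-WHERE error

Fix: Put the inner MAX in a scalar subquery

Corrected query:
SELECT MAX(reading) FROM sensors WHERE reading < (SELECT MAX(reading) FROM sensors)

Result:
MAX(reading)
------------
96.3        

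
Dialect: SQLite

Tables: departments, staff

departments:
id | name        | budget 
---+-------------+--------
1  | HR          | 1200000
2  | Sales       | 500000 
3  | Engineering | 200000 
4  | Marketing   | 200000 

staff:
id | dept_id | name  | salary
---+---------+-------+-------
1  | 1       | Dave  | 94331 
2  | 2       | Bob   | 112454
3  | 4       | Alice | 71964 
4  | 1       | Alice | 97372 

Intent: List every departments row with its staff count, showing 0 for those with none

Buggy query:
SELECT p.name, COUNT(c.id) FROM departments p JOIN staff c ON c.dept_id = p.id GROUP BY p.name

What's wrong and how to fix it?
Bug: INNER JOIN drops departments rows that have no matching staff rows

Fix: Switch to LEFT JOIN to retain unmatched parent rows

Corrected query:
SELECT p.name, COUNT(c.id) FROM departments p LEFT JOIN staff c ON c.dept_id = p.id GROUP BY p.name

Result:
name        | COUNT(c.id)
------------+------------
Engineering | 0          
HR          | 2          
Marketing   | 1          
Sales       | 1          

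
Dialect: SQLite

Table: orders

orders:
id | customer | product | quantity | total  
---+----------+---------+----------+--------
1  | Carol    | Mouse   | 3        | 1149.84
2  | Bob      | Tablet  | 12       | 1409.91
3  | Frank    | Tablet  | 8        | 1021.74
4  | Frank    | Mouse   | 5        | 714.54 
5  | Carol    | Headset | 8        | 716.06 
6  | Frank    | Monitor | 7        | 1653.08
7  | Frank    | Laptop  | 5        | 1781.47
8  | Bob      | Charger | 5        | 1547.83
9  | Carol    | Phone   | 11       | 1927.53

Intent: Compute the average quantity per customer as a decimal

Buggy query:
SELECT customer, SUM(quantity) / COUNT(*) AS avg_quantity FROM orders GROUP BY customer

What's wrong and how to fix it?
Bug: SUM(quantity) and COUNT(*) are both integers; the division truncates the fractional part

Fix: Cast one side to REAL so the division keeps the fractional part

Corrected query:
SELECT customer, SUM(quantity) * 1.0 / COUNT(*) AS avg_quantity FROM orders GROUP BY customer

Result:
customer | avg_quantity
---------+-------------
Bob      | 8.5         
Carol    | 7.333333    
Frank    | 6.25        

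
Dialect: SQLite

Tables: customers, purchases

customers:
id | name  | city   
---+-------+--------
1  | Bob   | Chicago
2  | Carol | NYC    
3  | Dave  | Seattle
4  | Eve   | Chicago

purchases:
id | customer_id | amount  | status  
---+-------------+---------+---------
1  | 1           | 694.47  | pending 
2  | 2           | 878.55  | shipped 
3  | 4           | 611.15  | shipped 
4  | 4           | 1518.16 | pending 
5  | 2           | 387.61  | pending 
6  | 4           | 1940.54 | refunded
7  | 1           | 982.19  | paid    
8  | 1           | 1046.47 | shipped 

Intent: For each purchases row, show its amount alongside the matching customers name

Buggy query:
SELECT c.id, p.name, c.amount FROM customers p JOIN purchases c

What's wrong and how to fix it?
Bug: JOIN with no ON clause produces a cartesian product; every purchases row pairs with every customers row

Fix: Add ON c.customer_id = p.id to the JOIN

Corrected query:
SELECT c.id, p.name, c.amount FROM customers p JOIN purchases c ON c.customer_id = p.id

Result:
id | name  | amount 
---+-------+--------
1  | Bob   | 694.47 
2  | Carol | 878.55 
3  | Eve   | 611.15 
4  | Eve   | 1518.16
5  | Carol | 387.61 
6  | Eve   | 1940.54
7  | Bob   | 982.19 
8  | Bob   | 1046.47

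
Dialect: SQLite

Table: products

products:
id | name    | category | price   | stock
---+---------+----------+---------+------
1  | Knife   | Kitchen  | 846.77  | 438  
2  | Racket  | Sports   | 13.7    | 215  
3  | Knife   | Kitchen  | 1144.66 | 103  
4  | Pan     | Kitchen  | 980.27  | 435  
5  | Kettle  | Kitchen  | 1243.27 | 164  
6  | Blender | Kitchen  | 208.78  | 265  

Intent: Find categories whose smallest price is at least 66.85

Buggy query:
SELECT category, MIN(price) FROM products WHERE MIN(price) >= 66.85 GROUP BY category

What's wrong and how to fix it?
Bug: MIN() in WHERE is a misuse of aggregate

Fix: Use HAVING for the per-group MIN condition

Corrected query:
SELECT category, MIN(price) FROM products GROUP BY category HAVING MIN(price) >= 66.85

Result:
category | MIN(price)
---------+-----------
Kitchen  | 208.78    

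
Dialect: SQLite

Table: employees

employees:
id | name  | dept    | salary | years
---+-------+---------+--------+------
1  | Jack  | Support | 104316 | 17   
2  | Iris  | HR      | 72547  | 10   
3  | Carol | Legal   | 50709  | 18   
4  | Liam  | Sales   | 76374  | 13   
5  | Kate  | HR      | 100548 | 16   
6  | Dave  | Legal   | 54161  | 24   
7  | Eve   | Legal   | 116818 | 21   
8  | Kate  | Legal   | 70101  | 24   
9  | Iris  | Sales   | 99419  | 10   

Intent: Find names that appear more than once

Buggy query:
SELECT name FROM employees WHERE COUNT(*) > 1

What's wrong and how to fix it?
Bug: COUNT(*) is an aggregate and cannot be used in WHERE

Fix: Group first, then use HAVING for the count condition

Corrected query:
SELECT name FROM employees GROUP BY name HAVING COUNT(*) > 1

Result:
name
----
Iris
Kate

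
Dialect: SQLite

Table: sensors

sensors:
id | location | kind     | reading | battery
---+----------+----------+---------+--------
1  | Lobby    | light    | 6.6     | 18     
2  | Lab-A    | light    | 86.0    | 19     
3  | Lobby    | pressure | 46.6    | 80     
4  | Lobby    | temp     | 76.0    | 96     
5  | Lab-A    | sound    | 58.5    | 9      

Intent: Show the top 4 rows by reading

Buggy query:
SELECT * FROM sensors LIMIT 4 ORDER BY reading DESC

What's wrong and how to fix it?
Bug: ORDER BY cannot follow LIMIT; LIMIT is the final clause

Fix: Swap the clauses: ORDER BY first, then LIMIT

Corrected query:
SELECT * FROM sensors ORDER BY reading DESC LIMIT 4

Result:
id | location | kind     | reading | battery
---+----------+----------+---------+--------
2  | Lab-A    | light    | 86      | 19     
4  | Lobby    | temp     | 76      | 96     
5  | Lab-A    | sound    | 58.5    | 9      
3  | Lobby    | pressure | 46.6    | 80     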